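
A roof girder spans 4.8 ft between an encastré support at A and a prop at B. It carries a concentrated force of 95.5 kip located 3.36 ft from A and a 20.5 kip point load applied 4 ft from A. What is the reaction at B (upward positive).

Choose R_B as the redundant. The primary structure is the cantilever fixed at A.
Deflection at B on the released cantilever, summing each load's contribution:
  point load 95.5 at a = 3.36: Pa²(3L − a)/(6EI) = 1984/EI
  point load 20.5 at a = 4: Pa²(3L − a)/(6EI) = 568.5/EI
  δ_0 = 2552/EI
Tip deflection under a unit load at B: L³/(3EI) = 36.86/EI.
The prop prevents deflection at B: R_B = δ_0/δ_{BB} = 2552/36.86 = 69.24 kip.

R_B = 69.24 kip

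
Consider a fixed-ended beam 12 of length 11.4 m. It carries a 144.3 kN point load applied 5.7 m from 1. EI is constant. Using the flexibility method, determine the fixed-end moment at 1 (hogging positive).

M_1 = 205.6 kN·m

Release both end moments; the primary structure is a simply-supported span 12 with redundants M_1 and M_2.
End rotations of the released simple span under the applied load (×1/EI):
  at 1: point load 144.3 at a = 5.7: Pab(L + b)/(6LEI) = 1172/EI
  at 2: point load 144.3 at a = 5.7: Pab(L + a)/(6LEI) = 1172/EI
  θ_10 = 1172/EI,  θ_20 = 1172/EI
Flexibility coefficients: a unit moment at one end gives L/(3EI) there and L/(6EI) at the far end, so f₁₁ = f₂₂ = 3.8/EI and f₁₂ = f₂₁ = 1.9/EI.
Compatibility — zero rotation at each built-in end:
  3.8 M_1 + 1.9 M_2 = 1172
  1.9 M_1 + 3.8 M_2 = 1172
Solving the pair gives M_1 = 205.6 kN·m and M_2 = 205.6 kN·m (hogging).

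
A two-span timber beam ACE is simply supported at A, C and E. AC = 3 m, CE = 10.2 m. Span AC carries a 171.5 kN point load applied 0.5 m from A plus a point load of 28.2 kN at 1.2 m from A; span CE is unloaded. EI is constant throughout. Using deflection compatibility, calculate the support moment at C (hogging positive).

Release continuity at C by inserting a hinge; the redundant is the internal moment M_C. The primary structure is two simply-supported spans AC and CE.
Discontinuity in slope at C on the released structure — sum the simple-span end rotations:
  span AC: point load 171.5 at a = 0.5: Pab(L + a)/(6LEI) = 41.68/EI
  span AC: point load 28.2 at a = 1.2: Pab(L + a)/(6LEI) = 14.21/EI
  relative rotation θ_0 = (55.9 + 0)/EI = 55.9/EI
A unit hogging moment at C produces rotation L₁/(3EI) + L₂/(3EI) = 4.4/EI.
Compatibility: M_C·(L₁+L₂)/(3EI) = θ_0, giving M_C = 12.7 kN·m (hogging).

M_C = 12.7 kN·m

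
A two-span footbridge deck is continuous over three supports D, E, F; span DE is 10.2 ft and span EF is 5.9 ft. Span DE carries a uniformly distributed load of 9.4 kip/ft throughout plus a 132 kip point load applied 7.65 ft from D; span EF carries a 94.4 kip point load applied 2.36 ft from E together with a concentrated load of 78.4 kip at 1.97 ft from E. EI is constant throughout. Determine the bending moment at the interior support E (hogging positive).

Insert a hinge at E; M_E is the redundant, and each span becomes simply supported.
End slopes at the hinge E, treating each span as simply supported:
  span DE: UDL 9.4: wL³/(24EI) = 415.6/EI
  span DE: point load 132 at a = 7.65: Pab(L + a)/(6LEI) = 751/EI
  span EF: point load 94.4 at a = 2.36: Pab(L + b)/(6LEI) = 210.3/EI
  span EF: point load 78.4 at a = 1.97: Pab(L + b)/(6LEI) = 168.5/EI
  relative rotation θ_0 = (1167 + 378.9)/EI = 1546/EI
A unit hogging moment at E produces rotation L₁/(3EI) + L₂/(3EI) = 5.367/EI.
Slope continuity at E: θ_0 = M_E·5.367/EI, so M_E = 1546/5.367 = 288 kip·ft (hogging).

M_E = 288 kip·ft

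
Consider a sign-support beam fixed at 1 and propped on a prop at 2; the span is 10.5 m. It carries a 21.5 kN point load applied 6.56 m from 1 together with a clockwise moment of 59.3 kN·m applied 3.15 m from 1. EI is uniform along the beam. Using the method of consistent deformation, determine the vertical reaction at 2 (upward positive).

R_2 = 14.29 kN

Take the reaction at 2 as the redundant and release it; the primary structure is a cantilever fixed at 1.
Primary-structure tip deflection at 2 by superposition:
  point load 21.5 at a = 6.56: Pa²(3L − a)/(6EI) = 3846/EI
  clockwise couple 59.3 at a = 3.15: M₀a(2L − a)/(2EI) = 1667/EI
  δ_0 = 5513/EI
Flexibility coefficient — unit upward force at 2: δ_{22} = L³/(3EI) = 385.9/EI.
The prop prevents deflection at 2: R_2 = δ_0/δ_{22} = 5513/385.9 = 14.29 kN.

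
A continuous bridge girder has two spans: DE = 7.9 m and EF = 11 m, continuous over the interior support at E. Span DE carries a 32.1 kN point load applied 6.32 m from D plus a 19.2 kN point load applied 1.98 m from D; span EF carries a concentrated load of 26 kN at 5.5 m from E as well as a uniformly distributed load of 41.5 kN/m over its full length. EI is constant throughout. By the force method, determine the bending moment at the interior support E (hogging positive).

Take M_E as the redundant. Released structure: two simple spans DE and EF with a hinge at E.
Discontinuity in slope at E on the released structure — sum the simple-span end rotations:
  span DE: point load 32.1 at a = 6.32: Pab(L + a)/(6LEI) = 96.16/EI
  span DE: point load 19.2 at a = 1.98: Pab(L + a)/(6LEI) = 46.91/EI
  span EF: point load 26 at a = 5.5: Pab(L + b)/(6LEI) = 196.6/EI
  span EF: UDL 41.5: wL³/(24EI) = 2302/EI
  relative rotation θ_0 = (143.1 + 2498)/EI = 2641/EI
A unit hogging moment at E produces rotation L₁/(3EI) + L₂/(3EI) = 6.3/EI.
Compatibility: M_E·(L₁+L₂)/(3EI) = θ_0, giving M_E = 419.2 kN·m (hogging).

M_E = 419.2 kN·m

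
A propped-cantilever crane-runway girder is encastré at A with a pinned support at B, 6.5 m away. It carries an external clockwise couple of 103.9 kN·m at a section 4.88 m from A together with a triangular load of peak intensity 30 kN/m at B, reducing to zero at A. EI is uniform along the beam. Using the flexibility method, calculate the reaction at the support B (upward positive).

R_B = 76.11 kN

Choose R_B as the redundant. The primary structure is the cantilever fixed at A.
Primary-structure tip deflection at B by superposition:
  clockwise couple 103.9 at a = 4.88: M₀a(2L − a)/(2EI) = 2059/EI
  triangular load, peak 30 at the free end: 11w₀L⁴/(120EI) = 4909/EI
  δ_0 = 6967/EI
Flexibility coefficient — unit upward force at B: δ_{BB} = L³/(3EI) = 91.54/EI.
Compatibility at B: δ_0 − R_B·δ_{BB} = 0, so R_B = 6967/91.54 = 76.11 kN.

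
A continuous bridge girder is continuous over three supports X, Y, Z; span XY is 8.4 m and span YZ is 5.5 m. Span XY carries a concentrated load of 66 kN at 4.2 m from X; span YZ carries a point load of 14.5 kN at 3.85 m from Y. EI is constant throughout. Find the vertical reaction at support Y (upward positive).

R_Y = 57.55 kN

Release continuity at Y by inserting a hinge; the redundant is the internal moment M_Y. The primary structure is two simply-supported spans XY and YZ.
Discontinuity in slope at Y on the released structure — sum the simple-span end rotations:
  span XY: point load 66 at a = 4.2: Pab(L + a)/(6LEI) = 291.1/EI
  span YZ: point load 14.5 at a = 3.85: Pab(L + b)/(6LEI) = 19.96/EI
  relative rotation θ_0 = (291.1 + 19.96)/EI = 311/EI
A unit hogging moment at Y produces rotation L₁/(3EI) + L₂/(3EI) = 4.633/EI.
Slope continuity at Y: θ_0 = M_Y·4.633/EI, so M_Y = 311/4.633 = 67.13 kN·m (hogging).
Span XY, ΣM about X with M_Y applied at Y: R_Y^{XY}·8.4 = 277.2 + 67.13, so R_Y^{XY} = 40.99 kN and R_X = 66 − 40.99 = 25.01 kN.
Span YZ, ΣM about Z: R_Y^{YZ}·5.5 = 23.93 + 67.13, so R_Y^{YZ} = 16.55 kN and R_Z = 14.5 − 16.55 = -2.055 kN.
R_Y = 40.99 + 16.55 = 57.55 kN.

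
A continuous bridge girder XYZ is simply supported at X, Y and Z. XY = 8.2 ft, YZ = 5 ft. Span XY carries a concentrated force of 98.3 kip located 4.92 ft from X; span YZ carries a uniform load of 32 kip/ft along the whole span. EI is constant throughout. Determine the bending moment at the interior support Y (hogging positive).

M_Y = 134 kip·ft

Insert a hinge at Y; M_Y is the redundant, and each span becomes simply supported.
End slopes at the hinge Y, treating each span as simply supported:
  span XY: point load 98.3 at a = 4.92: Pab(L + a)/(6LEI) = 423/EI
  span YZ: UDL 32: wL³/(24EI) = 166.7/EI
  relative rotation θ_0 = (423 + 166.7)/EI = 589.7/EI
A unit hogging moment at Y produces rotation L₁/(3EI) + L₂/(3EI) = 4.4/EI.
Slope continuity at Y: θ_0 = M_Y·4.4/EI, so M_Y = 589.7/4.4 = 134 kip·ft (hogging).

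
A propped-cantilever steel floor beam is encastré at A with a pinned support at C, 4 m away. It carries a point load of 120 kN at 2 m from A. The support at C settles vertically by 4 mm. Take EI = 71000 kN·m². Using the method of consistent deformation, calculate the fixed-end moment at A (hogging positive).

Remove the prop at C; the released (primary) structure is a cantilever built in at A.
Deflection at C on the released cantilever, summing each load's contribution:
  point load 120 at a = 2: Pa²(3L − a)/(6EI) = 800/EI
Flexibility coefficient — unit upward force at C: δ_{CC} = L³/(3EI) = 21.33/EI.
With EI = 71000 kN·m²: δ_0 = 0.011268 m and δ_{CC} = 0.0003 m/kN.
Compatibility — the beam at C must follow the support down by 0.004 m: δ_0 − R_C·δ_{CC} = 0.004, so R_C = (0.011268 − 0.004)/0.0003 = 24.19 kN.
Moment equilibrium about A: M_A = Σ(load moments about A) − R_C·L = 240 − 24.19×4 = 143.2 kN·m.

M_A = 143.2 kN·m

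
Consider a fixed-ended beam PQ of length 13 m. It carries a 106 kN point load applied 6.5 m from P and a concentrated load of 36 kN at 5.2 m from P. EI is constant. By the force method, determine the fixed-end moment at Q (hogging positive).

Release both end moments; the primary structure is a simply-supported span PQ with redundants M_P and M_Q.
End rotations of the released simple span under the applied load (×1/EI):
  at P: point load 106 at a = 6.5: Pab(L + b)/(6LEI) = 1120/EI
  at Q: point load 106 at a = 6.5: Pab(L + a)/(6LEI) = 1120/EI
  at P: point load 36 at a = 5.2: Pab(L + b)/(6LEI) = 389.4/EI
  at Q: point load 36 at a = 5.2: Pab(L + a)/(6LEI) = 340.7/EI
  θ_P0 = 1509/EI,  θ_Q0 = 1460/EI
Flexibility coefficients: a unit moment at one end gives L/(3EI) there and L/(6EI) at the far end, so f₁₁ = f₂₂ = 4.333/EI and f₁₂ = f₂₁ = 2.167/EI.
Compatibility — zero rotation at each built-in end:
  4.333 M_P + 2.167 M_Q = 1509
  2.167 M_P + 4.333 M_Q = 1460
Solving the pair gives M_P = 239.6 kN·m and M_Q = 217.2 kN·m (hogging).

M_Q = 217.2 kN·m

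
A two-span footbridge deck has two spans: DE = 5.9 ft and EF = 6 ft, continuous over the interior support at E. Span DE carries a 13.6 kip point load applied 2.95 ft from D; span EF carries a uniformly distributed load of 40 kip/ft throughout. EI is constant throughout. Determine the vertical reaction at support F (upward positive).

Release continuity at E by inserting a hinge; the redundant is the internal moment M_E. The primary structure is two simply-supported spans DE and EF.
End slopes at the hinge E, treating each span as simply supported:
  span DE: point load 13.6 at a = 2.95: Pab(L + a)/(6LEI) = 29.59/EI
  span EF: UDL 40: wL³/(24EI) = 360/EI
  relative rotation θ_0 = (29.59 + 360)/EI = 389.6/EI
A unit hogging moment at E produces rotation L₁/(3EI) + L₂/(3EI) = 3.967/EI.
Compatibility: M_E·(L₁+L₂)/(3EI) = θ_0, giving M_E = 98.22 kip·ft (hogging).
Span EF, ΣM about F: R_E^{EF}·6 = 720 + 98.22, so R_E^{EF} = 136.4 kip and R_F = 240 − 136.4 = 103.6 kip.

R_F = 103.6 kip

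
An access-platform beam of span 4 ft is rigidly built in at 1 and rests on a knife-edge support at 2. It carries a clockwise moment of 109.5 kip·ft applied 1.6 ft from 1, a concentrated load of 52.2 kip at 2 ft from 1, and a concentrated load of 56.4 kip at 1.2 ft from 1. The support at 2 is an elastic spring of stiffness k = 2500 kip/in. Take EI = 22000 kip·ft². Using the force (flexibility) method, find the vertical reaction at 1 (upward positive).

Remove the prop at 2; the released (primary) structure is a cantilever built in at 1.
Deflection at 2 on the released cantilever, summing each load's contribution:
  clockwise couple 109.5 at a = 1.6: M₀a(2L − a)/(2EI) = 560.6/EI
  point load 52.2 at a = 2: Pa²(3L − a)/(6EI) = 348/EI
  point load 56.4 at a = 1.2: Pa²(3L − a)/(6EI) = 146.2/EI
  δ_0 = 1055/EI
Tip deflection under a unit load at 2: L³/(3EI) = 21.33/EI.
With EI = 22000 kip·ft²: δ_0 = 0.047947 ft and δ_{22} = 0.00097 ft/kip.
Compatibility — the spring shortens by R_2/k under the reaction it provides: δ_0 − R_2·δ_{22} = R_2/k. With 1/k = 1/(2500×12) ft/kip = 0.000033 ft/kip, R_2 = δ_0 / (δ_{22} + 1/k) = 0.047947 / (0.00097 + 0.000033) = 47.8 kip.
Vertical equilibrium: R_1 = ΣP − R_2 = 108.6 − 47.8 = 60.8 kip.

R_1 = 60.8 kip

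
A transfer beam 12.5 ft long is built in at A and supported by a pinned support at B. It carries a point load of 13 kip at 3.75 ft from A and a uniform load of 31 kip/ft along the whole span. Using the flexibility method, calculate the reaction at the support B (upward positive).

Take the reaction at B as the redundant and release it; the primary structure is a cantilever fixed at A.
Deflection at B on the released cantilever, summing each load's contribution:
  point load 13 at a = 3.75: Pa²(3L − a)/(6EI) = 1028/EI
  UDL 31: wL⁴/(8EI) = 94604/EI
  δ_0 = 95633/EI
Flexibility coefficient — unit upward force at B: δ_{BB} = L³/(3EI) = 651/EI.
The prop prevents deflection at B: R_B = δ_0/δ_{BB} = 95633/651 = 146.9 kip.

R_B = 146.9 kip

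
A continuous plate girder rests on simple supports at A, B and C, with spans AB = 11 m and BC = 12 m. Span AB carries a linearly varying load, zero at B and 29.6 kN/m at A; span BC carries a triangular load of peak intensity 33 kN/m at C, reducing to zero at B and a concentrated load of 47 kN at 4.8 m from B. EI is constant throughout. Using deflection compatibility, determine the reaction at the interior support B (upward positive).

Insert a hinge at B; M_B is the redundant, and each span becomes simply supported.
Rotations at B on the released spans (each span's end-slope, ×1/EI):
  span AB: triangular load, peak 29.6: 7w₀L³/(360EI) = 766.1/EI
  span BC: triangular load, peak 33: 7w₀L³/(360EI) = 1109/EI
  span BC: point load 47 at a = 4.8: Pab(L + b)/(6LEI) = 433.2/EI
  relative rotation θ_0 = (766.1 + 1542)/EI = 2308/EI
A unit hogging moment at B produces rotation L₁/(3EI) + L₂/(3EI) = 7.667/EI.
Slope continuity at B: θ_0 = M_B·7.667/EI, so M_B = 2308/7.667 = 301 kN·m (hogging).
Span AB, ΣM about A with M_B applied at B: R_B^{AB}·11 = 596.9 + 301, so R_B^{AB} = 81.63 kN and R_A = 162.8 − 81.63 = 81.17 kN.
Span BC, ΣM about C: R_B^{BC}·12 = 1130 + 301, so R_B^{BC} = 119.3 kN and R_C = 245 − 119.3 = 125.7 kN.
R_B = 81.63 + 119.3 = 200.9 kN.

R_B = 200.9 kN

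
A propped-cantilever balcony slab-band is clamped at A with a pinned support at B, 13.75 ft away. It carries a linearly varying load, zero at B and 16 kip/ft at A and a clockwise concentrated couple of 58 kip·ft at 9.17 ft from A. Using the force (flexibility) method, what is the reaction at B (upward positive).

R_B = 27.63 kip

Take the reaction at B as the redundant and release it; the primary structure is a cantilever fixed at A.
Downward deflection at the released point B due to the loads:
  triangular load, peak 16 at the fixed end: w₀L⁴/(30EI) = 19064/EI
  clockwise couple 58 at a = 9.17: M₀a(2L − a)/(2EI) = 4874/EI
  δ_0 = 23938/EI
Flexibility coefficient — unit upward force at B: δ_{BB} = L³/(3EI) = 866.5/EI.
Compatibility at B: δ_0 − R_B·δ_{BB} = 0, so R_B = 23938/866.5 = 27.63 kip.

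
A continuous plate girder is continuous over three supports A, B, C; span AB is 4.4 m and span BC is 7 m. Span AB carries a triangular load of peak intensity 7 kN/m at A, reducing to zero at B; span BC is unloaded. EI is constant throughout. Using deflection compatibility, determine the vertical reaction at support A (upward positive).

R_A = 9.573 kN

Insert a hinge at B; M_B is the redundant, and each span becomes simply supported.
Discontinuity in slope at B on the released structure — sum the simple-span end rotations:
  span AB: triangular load, peak 7: 7w₀L³/(360EI) = 11.59/EI
  relative rotation θ_0 = (11.59 + 0)/EI = 11.59/EI
A unit hogging moment at B produces rotation L₁/(3EI) + L₂/(3EI) = 3.8/EI.
Compatibility: M_B·(L₁+L₂)/(3EI) = θ_0, giving M_B = 3.051 kN·m (hogging).
Span AB, ΣM about A with M_B applied at B: R_B^{AB}·4.4 = 22.59 + 3.051, so R_B^{AB} = 5.827 kN and R_A = 15.4 − 5.827 = 9.573 kN.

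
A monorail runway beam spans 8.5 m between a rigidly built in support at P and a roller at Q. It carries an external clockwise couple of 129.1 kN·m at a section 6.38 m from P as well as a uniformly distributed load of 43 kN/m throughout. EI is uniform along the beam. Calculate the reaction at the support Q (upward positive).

Take the reaction at Q as the redundant and release it; the primary structure is a cantilever fixed at P.
Deflection at Q on the released cantilever, summing each load's contribution:
  clockwise couple 129.1 at a = 6.38: M₀a(2L − a)/(2EI) = 4374/EI
  UDL 43: wL⁴/(8EI) = 28058/EI
  δ_0 = 32431/EI
Flexibility coefficient — unit upward force at Q: δ_{QQ} = L³/(3EI) = 204.7/EI.
Compatibility at Q: δ_0 − R_Q·δ_{QQ} = 0, so R_Q = 32431/204.7 = 158.4 kN.

R_Q = 158.4 kN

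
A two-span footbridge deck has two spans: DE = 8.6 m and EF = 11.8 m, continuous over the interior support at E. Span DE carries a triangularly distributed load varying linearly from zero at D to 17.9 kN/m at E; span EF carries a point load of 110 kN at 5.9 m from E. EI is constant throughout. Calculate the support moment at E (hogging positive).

M_E = 178 kN·m

Take M_E as the redundant. Released structure: two simple spans DE and EF with a hinge at E.
End slopes at the hinge E, treating each span as simply supported:
  span DE: triangular load, peak 17.9: w₀L³/(45EI) = 253/EI
  span EF: point load 110 at a = 5.9: Pab(L + b)/(6LEI) = 957.3/EI
  relative rotation θ_0 = (253 + 957.3)/EI = 1210/EI
A unit hogging moment at E produces rotation L₁/(3EI) + L₂/(3EI) = 6.8/EI.
Slope continuity at E: θ_0 = M_E·6.8/EI, so M_E = 1210/6.8 = 178 kN·m (hogging).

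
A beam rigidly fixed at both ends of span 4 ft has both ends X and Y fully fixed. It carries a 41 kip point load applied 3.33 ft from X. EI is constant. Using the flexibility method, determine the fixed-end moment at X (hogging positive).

Take the two fixed-end moments M_X, M_Y as redundants; the released structure is the simple span XY.
On the primary (simply-supported) span, the end slopes from the loading are:
  at X: point load 41 at a = 3.33: Pab(L + b)/(6LEI) = 17.8/EI
  at Y: point load 41 at a = 3.33: Pab(L + a)/(6LEI) = 27.94/EI
  θ_X0 = 17.8/EI,  θ_Y0 = 27.94/EI
Flexibility coefficients: a unit moment at one end gives L/(3EI) there and L/(6EI) at the far end, so f₁₁ = f₂₂ = 1.333/EI and f₁₂ = f₂₁ = 0.6667/EI.
Compatibility — zero rotation at each built-in end:
  1.333 M_X + 0.6667 M_Y = 17.8
  0.6667 M_X + 1.333 M_Y = 27.94
Solving the pair gives M_X = 3.831 kip·ft and M_Y = 19.04 kip·ft (hogging).

M_X = 3.831 kip·ft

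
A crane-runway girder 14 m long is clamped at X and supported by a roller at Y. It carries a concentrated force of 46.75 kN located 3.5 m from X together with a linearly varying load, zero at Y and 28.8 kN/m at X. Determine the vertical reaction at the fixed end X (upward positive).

R_X = 204 kN

Release the roller at Y. Primary structure: cantilever fixed at X.
Deflection at Y on the released cantilever, summing each load's contribution:
  point load 46.75 at a = 3.5: Pa²(3L − a)/(6EI) = 3675/EI
  triangular load, peak 28.8 at the fixed end: w₀L⁴/(30EI) = 36879/EI
  δ_0 = 40554/EI
Tip deflection under a unit load at Y: L³/(3EI) = 914.7/EI.
Compatibility at Y: δ_0 − R_Y·δ_{YY} = 0, so R_Y = 40554/914.7 = 44.34 kN.
Vertical equilibrium: R_X = ΣP − R_Y = 248.3 − 44.34 = 204 kN.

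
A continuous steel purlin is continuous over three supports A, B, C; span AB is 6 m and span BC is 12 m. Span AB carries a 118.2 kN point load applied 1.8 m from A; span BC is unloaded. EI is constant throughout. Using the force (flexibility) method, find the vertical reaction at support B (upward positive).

R_B = 43.53 kN

Release continuity at B by inserting a hinge; the redundant is the internal moment M_B. The primary structure is two simply-supported spans AB and BC.
End slopes at the hinge B, treating each span as simply supported:
  span AB: point load 118.2 at a = 1.8: Pab(L + a)/(6LEI) = 193.6/EI
  relative rotation θ_0 = (193.6 + 0)/EI = 193.6/EI
A unit hogging moment at B produces rotation L₁/(3EI) + L₂/(3EI) = 6/EI.
Slope continuity at B: θ_0 = M_B·6/EI, so M_B = 193.6/6 = 32.27 kN·m (hogging).
Span AB, ΣM about A with M_B applied at B: R_B^{AB}·6 = 212.8 + 32.27, so R_B^{AB} = 40.84 kN and R_A = 118.2 − 40.84 = 77.36 kN.
Span BC, ΣM about C: R_B^{BC}·12 = 0 + 32.27, so R_B^{BC} = 2.689 kN and R_C = 0 − 2.689 = -2.689 kN.
R_B = 40.84 + 2.689 = 43.53 kN.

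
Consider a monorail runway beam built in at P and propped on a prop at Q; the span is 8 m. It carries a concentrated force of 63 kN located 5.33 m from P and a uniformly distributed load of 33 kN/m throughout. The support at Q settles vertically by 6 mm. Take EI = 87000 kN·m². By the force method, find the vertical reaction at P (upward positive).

Take the reaction at Q as the redundant and release it; the primary structure is a cantilever fixed at P.
Primary-structure tip deflection at Q by superposition:
  point load 63 at a = 5.33: Pa²(3L − a)/(6EI) = 5569/EI
  UDL 33: wL⁴/(8EI) = 16896/EI
  δ_0 = 22465/EI
Flexibility coefficient — unit upward force at Q: δ_{QQ} = L³/(3EI) = 170.7/EI.
With EI = 87000 kN·m²: δ_0 = 0.25822 m and δ_{QQ} = 0.001962 m/kN.
Compatibility — the beam at Q must follow the support down by 0.006 m: δ_0 − R_Q·δ_{QQ} = 0.006, so R_Q = (0.25822 − 0.006)/0.001962 = 128.6 kN.
Vertical equilibrium: R_P = ΣP − R_Q = 327 − 128.6 = 198.4 kN.

R_P = 198.4 kN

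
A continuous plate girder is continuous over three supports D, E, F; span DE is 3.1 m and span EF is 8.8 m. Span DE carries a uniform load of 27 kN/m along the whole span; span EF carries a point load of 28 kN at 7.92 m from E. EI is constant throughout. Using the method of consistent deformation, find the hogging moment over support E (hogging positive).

M_E = 17.47 kN·m

Take M_E as the redundant. Released structure: two simple spans DE and EF with a hinge at E.
Rotations at E on the released spans (each span's end-slope, ×1/EI):
  span DE: UDL 27: wL³/(24EI) = 33.51/EI
  span EF: point load 28 at a = 7.92: Pab(L + b)/(6LEI) = 35.78/EI
  relative rotation θ_0 = (33.51 + 35.78)/EI = 69.29/EI
A unit hogging moment at E produces rotation L₁/(3EI) + L₂/(3EI) = 3.967/EI.
Compatibility: M_E·(L₁+L₂)/(3EI) = θ_0, giving M_E = 17.47 kN·m (hogging).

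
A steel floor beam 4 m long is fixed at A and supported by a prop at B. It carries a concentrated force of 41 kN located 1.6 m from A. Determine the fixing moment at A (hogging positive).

M_A = 31.49 kN·m

Choose R_B as the redundant. The primary structure is the cantilever fixed at A.
Primary-structure tip deflection at B by superposition:
  point load 41 at a = 1.6: Pa²(3L − a)/(6EI) = 181.9/EI
Tip deflection under a unit load at B: L³/(3EI) = 21.33/EI.
Compatibility at B: δ_0 − R_B·δ_{BB} = 0, so R_B = 181.9/21.33 = 8.528 kN.
Moment equilibrium about A: M_A = Σ(load moments about A) − R_B·L = 65.6 − 8.528×4 = 31.49 kN·m.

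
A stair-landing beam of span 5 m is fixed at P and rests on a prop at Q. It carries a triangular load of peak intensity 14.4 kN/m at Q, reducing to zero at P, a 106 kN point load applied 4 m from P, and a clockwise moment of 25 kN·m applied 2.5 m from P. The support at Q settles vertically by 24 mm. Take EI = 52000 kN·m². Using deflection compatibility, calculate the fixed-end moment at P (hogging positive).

M_P = 218.5 kN·m

Release the roller at Q. Primary structure: cantilever fixed at P.
Primary-structure tip deflection at Q by superposition:
  triangular load, peak 14.4 at the free end: 11w₀L⁴/(120EI) = 825/EI
  point load 106 at a = 4: Pa²(3L − a)/(6EI) = 3109/EI
  clockwise couple 25 at a = 2.5: M₀a(2L − a)/(2EI) = 234.4/EI
  δ_0 = 4169/EI
Tip deflection under a unit load at Q: L³/(3EI) = 41.67/EI.
With EI = 52000 kN·m²: δ_0 = 0.080167 m and δ_{QQ} = 0.000801 m/kN.
Compatibility — the beam at Q must follow the support down by 0.024 m: δ_0 − R_Q·δ_{QQ} = 0.024, so R_Q = (0.080167 − 0.024)/0.000801 = 70.1 kN.
Moment equilibrium about P: M_P = Σ(load moments about P) − R_Q·L = 569 − 70.1×5 = 218.5 kN·m.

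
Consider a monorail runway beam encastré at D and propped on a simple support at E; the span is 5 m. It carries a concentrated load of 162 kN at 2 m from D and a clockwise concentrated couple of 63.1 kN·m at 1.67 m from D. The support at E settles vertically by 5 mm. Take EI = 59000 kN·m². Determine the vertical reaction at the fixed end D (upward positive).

R_D = 124.9 kN

Choose R_E as the redundant. The primary structure is the cantilever fixed at D.
Deflection at E on the released cantilever, summing each load's contribution:
  point load 162 at a = 2: Pa²(3L − a)/(6EI) = 1404/EI
  clockwise couple 63.1 at a = 1.67: M₀a(2L − a)/(2EI) = 438.9/EI
  δ_0 = 1843/EI
Tip deflection under a unit load at E: L³/(3EI) = 41.67/EI.
With EI = 59000 kN·m²: δ_0 = 0.031236 m and δ_{EE} = 0.000706 m/kN.
Compatibility — the beam at E must follow the support down by 0.005 m: δ_0 − R_E·δ_{EE} = 0.005, so R_E = (0.031236 − 0.005)/0.000706 = 37.15 kN.
Vertical equilibrium: R_D = ΣP − R_E = 162 − 37.15 = 124.9 kN.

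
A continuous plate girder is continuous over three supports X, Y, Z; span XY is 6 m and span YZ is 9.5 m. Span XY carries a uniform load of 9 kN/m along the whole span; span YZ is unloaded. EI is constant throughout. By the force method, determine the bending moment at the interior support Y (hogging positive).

M_Y = 15.68 kN·m

Release continuity at Y by inserting a hinge; the redundant is the internal moment M_Y. The primary structure is two simply-supported spans XY and YZ.
Discontinuity in slope at Y on the released structure — sum the simple-span end rotations:
  span XY: UDL 9: wL³/(24EI) = 81/EI
  relative rotation θ_0 = (81 + 0)/EI = 81/EI
A unit hogging moment at Y produces rotation L₁/(3EI) + L₂/(3EI) = 5.167/EI.
Compatibility: M_Y·(L₁+L₂)/(3EI) = θ_0, giving M_Y = 15.68 kN·m (hogging).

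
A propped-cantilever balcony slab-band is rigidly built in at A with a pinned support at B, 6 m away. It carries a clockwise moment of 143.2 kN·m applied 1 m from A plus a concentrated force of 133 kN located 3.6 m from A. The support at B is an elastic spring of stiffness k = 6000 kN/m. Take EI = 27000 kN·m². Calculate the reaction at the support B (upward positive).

R_B = 64.37 kN

Release the roller at B. Primary structure: cantilever fixed at A.
Downward deflection at the released point B due to the loads:
  clockwise couple 143.2 at a = 1: M₀a(2L − a)/(2EI) = 787.6/EI
  point load 133 at a = 3.6: Pa²(3L − a)/(6EI) = 4137/EI
  δ_0 = 4924/EI
Tip deflection under a unit load at B: L³/(3EI) = 72/EI.
With EI = 27000 kN·m²: δ_0 = 0.18239 m and δ_{BB} = 0.002667 m/kN.
Compatibility — the spring shortens by R_B/k under the reaction it provides: δ_0 − R_B·δ_{BB} = R_B/k. With 1/k = 0.000167 m/kN, R_B = δ_0 / (δ_{BB} + 1/k) = 0.18239 / (0.002667 + 0.000167) = 64.37 kN.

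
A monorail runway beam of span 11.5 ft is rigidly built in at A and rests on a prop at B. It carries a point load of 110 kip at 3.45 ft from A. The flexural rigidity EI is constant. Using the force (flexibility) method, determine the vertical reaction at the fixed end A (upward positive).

R_A = 96.64 kip

Take the reaction at B as the redundant and release it; the primary structure is a cantilever fixed at A.
Free-end deflection of the primary structure under the applied loading (downward +):
  point load 110 at a = 3.45: Pa²(3L − a)/(6EI) = 6775/EI
Flexibility coefficient — unit upward force at B: δ_{BB} = L³/(3EI) = 507/EI.
Compatibility at B: δ_0 − R_B·δ_{BB} = 0, so R_B = 6775/507 = 13.37 kip.
Vertical equilibrium: R_A = ΣP − R_B = 110 − 13.37 = 96.64 kip.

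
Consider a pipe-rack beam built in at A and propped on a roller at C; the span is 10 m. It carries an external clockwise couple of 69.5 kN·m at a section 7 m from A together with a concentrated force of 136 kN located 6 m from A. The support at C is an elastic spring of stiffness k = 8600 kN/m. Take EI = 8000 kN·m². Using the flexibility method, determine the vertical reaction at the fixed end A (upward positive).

Choose R_C as the redundant. The primary structure is the cantilever fixed at A.
Free-end deflection of the primary structure under the applied loading (downward +):
  clockwise couple 69.5 at a = 7: M₀a(2L − a)/(2EI) = 3162/EI
  point load 136 at a = 6: Pa²(3L − a)/(6EI) = 19584/EI
  δ_0 = 22746/EI
Flexibility coefficient — unit upward force at C: δ_{CC} = L³/(3EI) = 333.3/EI.
With EI = 8000 kN·m²: δ_0 = 2.8433 m and δ_{CC} = 0.041667 m/kN.
Compatibility — the spring shortens by R_C/k under the reaction it provides: δ_0 − R_C·δ_{CC} = R_C/k. With 1/k = 0.000116 m/kN, R_C = δ_0 / (δ_{CC} + 1/k) = 2.8433 / (0.041667 + 0.000116) = 68.05 kN.
Vertical equilibrium: R_A = ΣP − R_C = 136 − 68.05 = 67.95 kN.

R_A = 67.95 kN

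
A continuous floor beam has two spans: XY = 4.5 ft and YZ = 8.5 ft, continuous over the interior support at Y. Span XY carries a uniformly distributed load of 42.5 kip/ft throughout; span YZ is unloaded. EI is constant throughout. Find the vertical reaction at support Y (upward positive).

Insert a hinge at Y; M_Y is the redundant, and each span becomes simply supported.
Rotations at Y on the released spans (each span's end-slope, ×1/EI):
  span XY: UDL 42.5: wL³/(24EI) = 161.4/EI
  relative rotation θ_0 = (161.4 + 0)/EI = 161.4/EI
A unit hogging moment at Y produces rotation L₁/(3EI) + L₂/(3EI) = 4.333/EI.
Compatibility: M_Y·(L₁+L₂)/(3EI) = θ_0, giving M_Y = 37.24 kip·ft (hogging).
Span XY, ΣM about X with M_Y applied at Y: R_Y^{XY}·4.5 = 430.3 + 37.24, so R_Y^{XY} = 103.9 kip and R_X = 191.2 − 103.9 = 87.35 kip.
Span YZ, ΣM about Z: R_Y^{YZ}·8.5 = 0 + 37.24, so R_Y^{YZ} = 4.381 kip and R_Z = 0 − 4.381 = -4.381 kip.
R_Y = 103.9 + 4.381 = 108.3 kip.

R_Y = 108.3 kip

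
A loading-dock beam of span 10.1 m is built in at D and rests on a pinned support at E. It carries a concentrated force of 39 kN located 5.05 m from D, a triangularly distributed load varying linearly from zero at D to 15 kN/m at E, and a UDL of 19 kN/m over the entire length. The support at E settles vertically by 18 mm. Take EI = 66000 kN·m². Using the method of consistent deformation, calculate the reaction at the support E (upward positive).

Take the reaction at E as the redundant and release it; the primary structure is a cantilever fixed at D.
Deflection at E on the released cantilever, summing each load's contribution:
  point load 39 at a = 5.05: Pa²(3L − a)/(6EI) = 4186/EI
  triangular load, peak 15 at the free end: 11w₀L⁴/(120EI) = 14308/EI
  UDL 19: wL⁴/(8EI) = 24714/EI
  δ_0 = 43208/EI
Tip deflection under a unit load at E: L³/(3EI) = 343.4/EI.
With EI = 66000 kN·m²: δ_0 = 0.65467 m and δ_{EE} = 0.005204 m/kN.
Compatibility — the beam at E must follow the support down by 0.018 m: δ_0 − R_E·δ_{EE} = 0.018, so R_E = (0.65467 − 0.018)/0.005204 = 122.4 kN.

R_E = 122.4 kN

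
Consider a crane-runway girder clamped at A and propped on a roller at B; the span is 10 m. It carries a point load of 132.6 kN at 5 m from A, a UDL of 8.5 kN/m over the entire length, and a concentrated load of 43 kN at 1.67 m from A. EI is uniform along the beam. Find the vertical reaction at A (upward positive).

R_A = 185.6 kN

Choose R_B as the redundant. The primary structure is the cantilever fixed at A.
Primary-structure tip deflection at B by superposition:
  point load 132.6 at a = 5: Pa²(3L − a)/(6EI) = 13812/EI
  UDL 8.5: wL⁴/(8EI) = 10625/EI
  point load 43 at a = 1.67: Pa²(3L − a)/(6EI) = 566.2/EI
  δ_0 = 25004/EI
Tip deflection under a unit load at B: L³/(3EI) = 333.3/EI.
Compatibility at B: δ_0 − R_B·δ_{BB} = 0, so R_B = 25004/333.3 = 75.01 kN.
Vertical equilibrium: R_A = ΣP − R_B = 260.6 − 75.01 = 185.6 kN.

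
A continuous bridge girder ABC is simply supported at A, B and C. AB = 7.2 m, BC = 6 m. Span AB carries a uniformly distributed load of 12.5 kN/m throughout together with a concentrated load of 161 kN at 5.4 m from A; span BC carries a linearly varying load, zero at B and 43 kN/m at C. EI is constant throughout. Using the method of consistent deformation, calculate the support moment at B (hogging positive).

Take M_B as the redundant. Released structure: two simple spans AB and BC with a hinge at B.
Rotations at B on the released spans (each span's end-slope, ×1/EI):
  span AB: UDL 12.5: wL³/(24EI) = 194.4/EI
  span AB: point load 161 at a = 5.4: Pab(L + a)/(6LEI) = 456.4/EI
  span BC: triangular load, peak 43: 7w₀L³/(360EI) = 180.6/EI
  relative rotation θ_0 = (650.8 + 180.6)/EI = 831.4/EI
A unit hogging moment at B produces rotation L₁/(3EI) + L₂/(3EI) = 4.4/EI.
Slope continuity at B: θ_0 = M_B·4.4/EI, so M_B = 831.4/4.4 = 189 kN·m (hogging).

M_B = 189 kN·m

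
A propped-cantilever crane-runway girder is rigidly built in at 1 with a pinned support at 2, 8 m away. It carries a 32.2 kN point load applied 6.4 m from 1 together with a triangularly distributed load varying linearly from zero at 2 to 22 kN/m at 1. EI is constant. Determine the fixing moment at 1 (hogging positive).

Release the roller at 2. Primary structure: cantilever fixed at 1.
Free-end deflection of the primary structure under the applied loading (downward +):
  point load 32.2 at a = 6.4: Pa²(3L − a)/(6EI) = 3869/EI
  triangular load, peak 22 at the fixed end: w₀L⁴/(30EI) = 3004/EI
  δ_0 = 6873/EI
Tip deflection under a unit load at 2: L³/(3EI) = 170.7/EI.
The prop prevents deflection at 2: R_2 = δ_0/δ_{22} = 6873/170.7 = 40.27 kN.
Moment equilibrium about 1: M_1 = Σ(load moments about 1) − R_2·L = 440.7 − 40.27×8 = 118.6 kN·m.

M_1 = 118.6 kN·m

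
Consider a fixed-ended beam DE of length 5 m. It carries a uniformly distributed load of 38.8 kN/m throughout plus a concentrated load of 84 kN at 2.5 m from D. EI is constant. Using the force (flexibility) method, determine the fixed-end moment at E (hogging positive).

Release both end moments; the primary structure is a simply-supported span DE with redundants M_D and M_E.
End rotations of the released simple span under the applied load (×1/EI):
  at D: UDL 38.8: wL³/(24EI) = 202.1/EI
  at E: UDL 38.8: wL³/(24EI) = 202.1/EI
  at D: point load 84 at a = 2.5: Pab(L + b)/(6LEI) = 131.2/EI
  at E: point load 84 at a = 2.5: Pab(L + a)/(6LEI) = 131.2/EI
  θ_D0 = 333.3/EI,  θ_E0 = 333.3/EI
Flexibility coefficients: a unit moment at one end gives L/(3EI) there and L/(6EI) at the far end, so f₁₁ = f₂₂ = 1.667/EI and f₁₂ = f₂₁ = 0.8333/EI.
Compatibility — zero rotation at each built-in end:
  1.667 M_D + 0.8333 M_E = 333.3
  0.8333 M_D + 1.667 M_E = 333.3
Solving the pair gives M_D = 133.3 kN·m and M_E = 133.3 kN·m (hogging).

M_E = 133.3 kN·m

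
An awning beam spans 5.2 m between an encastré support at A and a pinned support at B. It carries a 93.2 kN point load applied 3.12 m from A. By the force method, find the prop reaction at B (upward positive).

Choose R_B as the redundant. The primary structure is the cantilever fixed at A.
Free-end deflection of the primary structure under the applied loading (downward +):
  point load 93.2 at a = 3.12: Pa²(3L − a)/(6EI) = 1887/EI
Tip deflection under a unit load at B: L³/(3EI) = 46.87/EI.
Compatibility at B: δ_0 − R_B·δ_{BB} = 0, so R_B = 1887/46.87 = 40.26 kN.

R_B = 40.26 kN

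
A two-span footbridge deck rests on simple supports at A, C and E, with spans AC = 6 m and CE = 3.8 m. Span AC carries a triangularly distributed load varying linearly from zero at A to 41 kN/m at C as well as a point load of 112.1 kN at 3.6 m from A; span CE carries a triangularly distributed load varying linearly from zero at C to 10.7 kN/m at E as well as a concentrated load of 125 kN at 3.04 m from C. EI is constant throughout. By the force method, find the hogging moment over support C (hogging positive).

M_C = 160.5 kN·m

Release continuity at C by inserting a hinge; the redundant is the internal moment M_C. The primary structure is two simply-supported spans AC and CE.
Rotations at C on the released spans (each span's end-slope, ×1/EI):
  span AC: triangular load, peak 41: w₀L³/(45EI) = 196.8/EI
  span AC: point load 112.1 at a = 3.6: Pab(L + a)/(6LEI) = 258.3/EI
  span CE: triangular load, peak 10.7: 7w₀L³/(360EI) = 11.42/EI
  span CE: point load 125 at a = 3.04: Pab(L + b)/(6LEI) = 57.76/EI
  relative rotation θ_0 = (455.1 + 69.18)/EI = 524.3/EI
A unit hogging moment at C produces rotation L₁/(3EI) + L₂/(3EI) = 3.267/EI.
Compatibility: M_C·(L₁+L₂)/(3EI) = θ_0, giving M_C = 160.5 kN·m (hogging).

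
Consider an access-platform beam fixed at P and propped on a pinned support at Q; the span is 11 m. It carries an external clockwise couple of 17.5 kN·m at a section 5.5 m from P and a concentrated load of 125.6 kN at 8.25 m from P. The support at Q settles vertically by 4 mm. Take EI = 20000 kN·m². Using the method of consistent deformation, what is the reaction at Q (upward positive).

R_Q = 81.09 kN

Release the roller at Q. Primary structure: cantilever fixed at P.
Primary-structure tip deflection at Q by superposition:
  clockwise couple 17.5 at a = 5.5: M₀a(2L − a)/(2EI) = 794.1/EI
  point load 125.6 at a = 8.25: Pa²(3L − a)/(6EI) = 35263/EI
  δ_0 = 36057/EI
Tip deflection under a unit load at Q: L³/(3EI) = 443.7/EI.
With EI = 20000 kN·m²: δ_0 = 1.8029 m and δ_{QQ} = 0.022183 m/kN.
Compatibility — the beam at Q must follow the support down by 0.004 m: δ_0 − R_Q·δ_{QQ} = 0.004, so R_Q = (1.8029 − 0.004)/0.022183 = 81.09 kN.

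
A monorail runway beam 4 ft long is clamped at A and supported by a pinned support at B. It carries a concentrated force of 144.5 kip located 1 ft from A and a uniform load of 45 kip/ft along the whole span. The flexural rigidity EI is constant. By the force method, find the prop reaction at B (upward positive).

Remove the prop at B; the released (primary) structure is a cantilever built in at A.
Primary-structure tip deflection at B by superposition:
  point load 144.5 at a = 1: Pa²(3L − a)/(6EI) = 264.9/EI
  UDL 45: wL⁴/(8EI) = 1440/EI
  δ_0 = 1705/EI
Flexibility coefficient — unit upward force at B: δ_{BB} = L³/(3EI) = 21.33/EI.
Compatibility at B: δ_0 − R_B·δ_{BB} = 0, so R_B = 1705/21.33 = 79.92 kip.

R_B = 79.92 kip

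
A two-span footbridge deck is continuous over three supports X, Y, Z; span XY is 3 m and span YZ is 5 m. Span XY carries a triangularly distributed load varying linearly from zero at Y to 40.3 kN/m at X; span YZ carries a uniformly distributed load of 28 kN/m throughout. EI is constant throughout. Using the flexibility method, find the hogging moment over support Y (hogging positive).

M_Y = 62.62 kN·m

Release continuity at Y by inserting a hinge; the redundant is the internal moment M_Y. The primary structure is two simply-supported spans XY and YZ.
Discontinuity in slope at Y on the released structure — sum the simple-span end rotations:
  span XY: triangular load, peak 40.3: 7w₀L³/(360EI) = 21.16/EI
  span YZ: UDL 28: wL³/(24EI) = 145.8/EI
  relative rotation θ_0 = (21.16 + 145.8)/EI = 167/EI
A unit hogging moment at Y produces rotation L₁/(3EI) + L₂/(3EI) = 2.667/EI.
Compatibility: M_Y·(L₁+L₂)/(3EI) = θ_0, giving M_Y = 62.62 kN·m (hogging).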